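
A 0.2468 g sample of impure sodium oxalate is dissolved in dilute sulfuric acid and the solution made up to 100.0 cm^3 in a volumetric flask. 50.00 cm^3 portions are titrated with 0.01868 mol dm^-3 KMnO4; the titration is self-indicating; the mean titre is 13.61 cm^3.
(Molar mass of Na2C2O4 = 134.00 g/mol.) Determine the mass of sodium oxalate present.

2 MnO4^- + 5 C2O4^2- + 16 H^+ → 2 Mn^2+ + 10 CO2 + 8 H2O
n(KMnO4) per titration = 0.01361 × 0.01868 = 2.542 × 10^-4 mol
From the 5:2 ratio, n(Na2C2O4) in each aliquot = 5/2 × 2.542 × 10^-4 = 6.356 × 10^-4 mol
n(Na2C2O4) in the whole flask = 6.356 × 10^-4 × 100.0/50.00 = 1.271 × 10^-3 mol
mass of Na2C2O4 = 1.271 × 10^-3 × 134.00 = 0.1703 g

0.1703 g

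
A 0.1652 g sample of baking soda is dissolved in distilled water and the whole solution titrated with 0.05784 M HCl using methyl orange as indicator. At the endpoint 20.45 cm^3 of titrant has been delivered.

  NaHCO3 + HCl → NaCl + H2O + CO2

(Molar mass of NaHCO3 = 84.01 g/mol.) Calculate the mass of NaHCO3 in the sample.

n(HCl) = 0.02045 L × 0.05784 mol/L = 1.183 × 10^-3 mol
n(NaHCO3) = 1.183 × 10^-3 mol (1:1 ratio)
mass of NaHCO3 = 1.183 × 10^-3 × 84.01 g/mol = 0.09937 g

0.09937 g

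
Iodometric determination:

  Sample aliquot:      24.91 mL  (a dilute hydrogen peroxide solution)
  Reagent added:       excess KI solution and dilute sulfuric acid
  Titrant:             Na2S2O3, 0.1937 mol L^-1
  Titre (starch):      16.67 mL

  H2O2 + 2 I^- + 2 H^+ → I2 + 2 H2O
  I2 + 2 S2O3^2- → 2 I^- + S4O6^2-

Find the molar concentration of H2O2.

n(S2O3^2-) = 0.01667 × 0.1937 = 3.229 × 10^-3 mol
n(I2) = n(S2O3^2-)/2 = 1.614 × 10^-3 mol
n(H2O2) in the aliquot = 1.614 × 10^-3 mol (1:1 ratio)
[H2O2] = 1.614 × 10^-3 / 0.02491 = 0.06481 mol/L

0.06481 mol/L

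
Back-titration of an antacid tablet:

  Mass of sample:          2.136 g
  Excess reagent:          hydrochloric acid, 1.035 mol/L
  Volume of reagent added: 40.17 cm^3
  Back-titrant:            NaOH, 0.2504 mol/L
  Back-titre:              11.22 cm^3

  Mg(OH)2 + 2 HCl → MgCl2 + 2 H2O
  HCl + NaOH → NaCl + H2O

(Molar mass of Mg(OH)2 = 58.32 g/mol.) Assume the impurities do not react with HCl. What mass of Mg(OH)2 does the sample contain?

n(HCl) added = 0.04017 × 1.035 = 0.04158 mol
n(NaOH) used in back-titration = 0.01122 × 0.2504 = 2.809 × 10^-3 mol
n(HCl) left over = 2.809 × 10^-3 mol (1:1 ratio)
n(HCl) consumed by analyte = 0.04158 − 2.809 × 10^-3 = 0.03877 mol
From the 1:2 ratio, n(Mg(OH)2) = 1/2 × 0.03877 = 0.01938 mol
mass of Mg(OH)2 = 0.01938 × 58.32 = 1.130 g

1.130 g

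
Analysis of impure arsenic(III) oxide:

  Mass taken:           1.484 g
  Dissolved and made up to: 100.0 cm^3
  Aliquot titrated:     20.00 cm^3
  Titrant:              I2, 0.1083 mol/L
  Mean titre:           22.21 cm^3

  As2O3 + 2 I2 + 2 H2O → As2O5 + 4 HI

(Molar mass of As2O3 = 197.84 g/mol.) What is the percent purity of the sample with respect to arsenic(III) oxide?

n(I2) per titration = 0.02221 × 0.1083 = 2.405 × 10^-3 mol
From the 1:2 ratio, n(As2O3) in each aliquot = 1/2 × 2.405 × 10^-3 = 1.203 × 10^-3 mol
n(As2O3) in the whole flask = 1.203 × 10^-3 × 100.0/20.00 = 6.013 × 10^-3 mol
mass of As2O3 = 6.013 × 10^-3 × 197.84 = 1.190 g
% As2O3 = 1.190 / 1.484 × 100 = 80.17 %

80.17 %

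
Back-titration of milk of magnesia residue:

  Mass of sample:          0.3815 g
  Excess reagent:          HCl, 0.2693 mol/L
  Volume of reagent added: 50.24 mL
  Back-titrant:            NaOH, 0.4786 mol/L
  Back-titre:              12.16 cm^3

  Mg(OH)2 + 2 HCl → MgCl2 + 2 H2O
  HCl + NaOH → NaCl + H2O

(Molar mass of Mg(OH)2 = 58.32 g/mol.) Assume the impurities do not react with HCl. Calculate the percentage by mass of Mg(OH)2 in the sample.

n(HCl) added = 0.05024 × 0.2693 = 0.01353 mol
n(NaOH) used in back-titration = 0.01216 × 0.4786 = 5.820 × 10^-3 mol
n(HCl) left over = 5.820 × 10^-3 mol (1:1 ratio)
n(HCl) consumed by analyte = 0.01353 − 5.820 × 10^-3 = 7.710 × 10^-3 mol
From the 1:2 ratio, n(Mg(OH)2) = 1/2 × 7.710 × 10^-3 = 3.855 × 10^-3 mol
mass of Mg(OH)2 = 3.855 × 10^-3 × 58.32 = 0.2248 g
% Mg(OH)2 = 0.2248 / 0.3815 × 100 = 58.93 %

58.93 %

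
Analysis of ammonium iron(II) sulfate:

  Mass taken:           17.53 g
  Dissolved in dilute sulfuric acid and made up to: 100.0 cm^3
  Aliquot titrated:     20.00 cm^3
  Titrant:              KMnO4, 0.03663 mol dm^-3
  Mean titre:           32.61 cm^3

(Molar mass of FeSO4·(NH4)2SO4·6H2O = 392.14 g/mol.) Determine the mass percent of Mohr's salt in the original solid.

MnO4^- + 5 Fe^2+ + 8 H^+ → Mn^2+ + 5 Fe^3+ + 4 H2O
n(KMnO4) per titration = 0.03261 × 0.03663 = 1.195 × 10^-3 mol
From the 5:1 ratio, n(FeSO4·(NH4)2SO4·6H2O) in each aliquot = 5/1 × 1.195 × 10^-3 = 5.973 × 10^-3 mol
n(FeSO4·(NH4)2SO4·6H2O) in the whole flask = 5.973 × 10^-3 × 100.0/20.00 = 0.02986 mol
mass of FeSO4·(NH4)2SO4·6H2O = 0.02986 × 392.14 = 11.71 g
% FeSO4·(NH4)2SO4·6H2O = 11.71 / 17.53 × 100 = 66.80 %

66.80 %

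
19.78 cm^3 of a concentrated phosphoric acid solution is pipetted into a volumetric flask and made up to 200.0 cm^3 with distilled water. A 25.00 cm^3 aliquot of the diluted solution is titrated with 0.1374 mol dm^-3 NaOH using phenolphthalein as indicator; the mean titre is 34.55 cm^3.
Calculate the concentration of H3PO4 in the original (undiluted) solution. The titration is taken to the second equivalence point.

0.9600 mol/L

H3PO4 + 2 NaOH → Na2HPO4 + 2 H2O
n(NaOH) = 0.03455 × 0.1374 = 4.747 × 10^-3 mol
From the 1:2 ratio, n(H3PO4) in the aliquot = 1/2 × 4.747 × 10^-3 = 2.374 × 10^-3 mol
[H3PO4]_dilute = 2.374 × 10^-3 / 0.02500 = 0.09494 mol/L
Dilution factor = 200.0 / 19.78 = 10.11
[H3PO4]_stock = 0.09494 × 10.11 = 0.9600 mol/L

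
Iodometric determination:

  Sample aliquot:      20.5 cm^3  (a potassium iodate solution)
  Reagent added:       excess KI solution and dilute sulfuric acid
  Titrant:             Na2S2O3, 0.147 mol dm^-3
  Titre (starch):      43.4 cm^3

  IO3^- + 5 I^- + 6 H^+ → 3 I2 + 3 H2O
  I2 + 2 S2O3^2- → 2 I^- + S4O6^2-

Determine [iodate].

n(S2O3^2-) = 0.0434 × 0.147 = 6.38 × 10^-3 mol
n(I2) = n(S2O3^2-)/2 = 3.19 × 10^-3 mol
From the 1:3 ratio, n(IO3^-) in the aliquot = 1/3 × 3.19 × 10^-3 = 1.06 × 10^-3 mol
[IO3^-] = 1.06 × 10^-3 / 0.0205 = 0.0519 mol/L

0.0519 mol/L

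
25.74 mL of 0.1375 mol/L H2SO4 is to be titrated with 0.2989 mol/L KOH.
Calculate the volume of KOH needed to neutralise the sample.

H2SO4 + 2 KOH → K2SO4 + 2 H2O
n(H2SO4) = 0.02574 L × 0.1375 mol/L = 3.539 × 10^-3 mol
From the 2:1 stoichiometry, n(KOH) = 2/1 × 3.539 × 10^-3 = 7.079 × 10^-3 mol
V(KOH) = 7.079 × 10^-3 mol / 0.2989 mol/L = 0.02368 L = 23.68 mL

23.68 mL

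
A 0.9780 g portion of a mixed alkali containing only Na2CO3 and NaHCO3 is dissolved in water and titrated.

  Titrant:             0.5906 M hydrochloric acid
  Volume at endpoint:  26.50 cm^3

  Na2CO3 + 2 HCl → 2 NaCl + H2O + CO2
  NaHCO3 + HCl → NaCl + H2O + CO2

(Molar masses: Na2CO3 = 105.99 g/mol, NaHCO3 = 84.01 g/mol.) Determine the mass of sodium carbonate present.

n(HCl) = 0.02650 × 0.5906 = 0.01565 mol
Let x = n(Na2CO3), y = n(NaHCO3).
Titrant: 2x + 1y = 0.01565;  mass: 105.99x + 84.01y = 0.9780
Solving, x = 5.430 × 10^-3 mol, y = 4.791 × 10^-3 mol
mass of Na2CO3 = 5.430 × 10^-3 × 105.99 = 0.5755 g

0.5755 g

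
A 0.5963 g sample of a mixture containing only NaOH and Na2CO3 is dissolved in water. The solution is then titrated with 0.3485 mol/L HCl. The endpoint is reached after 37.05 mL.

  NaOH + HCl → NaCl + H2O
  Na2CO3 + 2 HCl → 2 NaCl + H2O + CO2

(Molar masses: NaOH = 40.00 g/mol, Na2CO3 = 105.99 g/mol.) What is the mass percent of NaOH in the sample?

n(HCl) = 0.03705 × 0.3485 = 0.01291 mol
Let x = n(NaOH), y = n(Na2CO3).
Titrant: 1x + 2y = 0.01291;  mass: 40.00x + 105.99y = 0.5963
Solving, x = 6.769 × 10^-3 mol, y = 3.071 × 10^-3 mol
mass of NaOH = 6.769 × 10^-3 × 40.00 = 0.2708 g
% NaOH = 0.2708 / 0.5963 × 100 = 45.41 %

45.41 %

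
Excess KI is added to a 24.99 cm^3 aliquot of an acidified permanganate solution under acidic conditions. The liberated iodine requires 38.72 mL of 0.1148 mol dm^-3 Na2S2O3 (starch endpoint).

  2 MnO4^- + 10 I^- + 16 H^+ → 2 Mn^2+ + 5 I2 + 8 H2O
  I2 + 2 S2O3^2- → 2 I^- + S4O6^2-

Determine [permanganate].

n(S2O3^2-) = 0.03872 × 0.1148 = 4.445 × 10^-3 mol
n(I2) = n(S2O3^2-)/2 = 2.223 × 10^-3 mol
From the 2:5 ratio, n(MnO4^-) in the aliquot = 2/5 × 2.223 × 10^-3 = 8.890 × 10^-4 mol
[MnO4^-] = 8.890 × 10^-4 / 0.02499 = 0.03557 mol/L

0.03557 mol/L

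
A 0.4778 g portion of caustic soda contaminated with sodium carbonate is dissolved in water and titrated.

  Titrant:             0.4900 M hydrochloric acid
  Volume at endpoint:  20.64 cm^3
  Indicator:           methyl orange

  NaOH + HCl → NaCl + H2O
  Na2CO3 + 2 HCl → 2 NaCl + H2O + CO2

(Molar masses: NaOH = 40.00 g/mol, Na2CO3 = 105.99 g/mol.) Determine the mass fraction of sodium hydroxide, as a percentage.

37.47 %

n(HCl) = 0.02064 × 0.4900 = 0.01011 mol
Let x = n(NaOH), y = n(Na2CO3).
Titrant: 1x + 2y = 0.01011;  mass: 40.00x + 105.99y = 0.4778
Solving, x = 4.476 × 10^-3 mol, y = 2.819 × 10^-3 mol
mass of NaOH = 4.476 × 10^-3 × 40.00 = 0.1791 g
% NaOH = 0.1791 / 0.4778 × 100 = 37.47 %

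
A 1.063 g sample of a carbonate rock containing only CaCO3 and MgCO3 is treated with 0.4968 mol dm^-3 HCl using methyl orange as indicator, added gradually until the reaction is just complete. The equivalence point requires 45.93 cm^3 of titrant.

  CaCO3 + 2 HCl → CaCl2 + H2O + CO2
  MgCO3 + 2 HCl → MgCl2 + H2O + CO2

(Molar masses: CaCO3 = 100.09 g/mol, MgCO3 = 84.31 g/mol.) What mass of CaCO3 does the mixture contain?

0.6413 g

n(HCl) = 0.04593 × 0.4968 = 0.02282 mol
Let x = n(CaCO3), y = n(MgCO3).
Titrant: 2x + 2y = 0.02282;  mass: 100.09x + 84.31y = 1.063
Solving, x = 6.407 × 10^-3 mol, y = 5.002 × 10^-3 mol
mass of CaCO3 = 6.407 × 10^-3 × 100.09 = 0.6413 g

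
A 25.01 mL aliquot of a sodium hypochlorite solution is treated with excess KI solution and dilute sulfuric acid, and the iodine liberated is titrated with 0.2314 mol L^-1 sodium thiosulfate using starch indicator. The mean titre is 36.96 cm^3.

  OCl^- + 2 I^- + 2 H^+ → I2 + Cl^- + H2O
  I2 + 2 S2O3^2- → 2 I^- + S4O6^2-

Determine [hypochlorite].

0.1710 mol/L

n(S2O3^2-) = 0.03696 × 0.2314 = 8.553 × 10^-3 mol
n(I2) = n(S2O3^2-)/2 = 4.276 × 10^-3 mol
n(OCl^-) in the aliquot = 4.276 × 10^-3 mol (1:1 ratio)
[OCl^-] = 4.276 × 10^-3 / 0.02501 = 0.1710 mol/L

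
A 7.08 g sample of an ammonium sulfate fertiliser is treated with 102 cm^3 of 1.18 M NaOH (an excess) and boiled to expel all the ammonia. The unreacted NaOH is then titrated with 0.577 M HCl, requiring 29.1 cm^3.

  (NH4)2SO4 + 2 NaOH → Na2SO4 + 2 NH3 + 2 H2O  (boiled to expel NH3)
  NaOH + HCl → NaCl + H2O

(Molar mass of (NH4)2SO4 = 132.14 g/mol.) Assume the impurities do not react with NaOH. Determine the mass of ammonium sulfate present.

6.84 g

n(NaOH) added = 0.102 × 1.18 = 0.120 mol
n(HCl) used in back-titration = 0.0291 × 0.577 = 0.0168 mol
n(NaOH) left over = 0.0168 mol (1:1 ratio)
n(NaOH) consumed by analyte = 0.120 − 0.0168 = 0.104 mol
From the 1:2 ratio, n((NH4)2SO4) = 1/2 × 0.104 = 0.0518 mol
mass of (NH4)2SO4 = 0.0518 × 132.14 = 6.84 g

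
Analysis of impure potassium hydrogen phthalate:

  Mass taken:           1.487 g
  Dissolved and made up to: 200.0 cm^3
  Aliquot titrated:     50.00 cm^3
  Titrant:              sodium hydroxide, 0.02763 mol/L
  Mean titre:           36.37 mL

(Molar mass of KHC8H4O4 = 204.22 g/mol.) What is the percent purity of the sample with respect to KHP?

KHC8H4O4 + NaOH → KNaC8H4O4 + H2O
n(NaOH) per titration = 0.03637 × 0.02763 = 1.005 × 10^-3 mol
n(KHC8H4O4) in each aliquot = 1.005 × 10^-3 mol (1:1 ratio)
n(KHC8H4O4) in the whole flask = 1.005 × 10^-3 × 200.0/50.00 = 4.020 × 10^-3 mol
mass of KHC8H4O4 = 4.020 × 10^-3 × 204.22 = 0.8209 g
% KHC8H4O4 = 0.8209 / 1.487 × 100 = 55.20 %

55.20 %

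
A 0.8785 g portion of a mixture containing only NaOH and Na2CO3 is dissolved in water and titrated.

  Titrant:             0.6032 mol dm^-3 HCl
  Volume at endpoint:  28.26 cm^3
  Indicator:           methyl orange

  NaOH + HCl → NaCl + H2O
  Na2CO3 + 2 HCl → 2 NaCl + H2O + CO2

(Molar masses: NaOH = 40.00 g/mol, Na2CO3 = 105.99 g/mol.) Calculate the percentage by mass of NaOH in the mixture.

8.716 %

n(HCl) = 0.02826 × 0.6032 = 0.01705 mol
Let x = n(NaOH), y = n(Na2CO3).
Titrant: 1x + 2y = 0.01705;  mass: 40.00x + 105.99y = 0.8785
Solving, x = 1.914 × 10^-3 mol, y = 7.566 × 10^-3 mol
mass of NaOH = 1.914 × 10^-3 × 40.00 = 0.07657 g
% NaOH = 0.07657 / 0.8785 × 100 = 8.716 %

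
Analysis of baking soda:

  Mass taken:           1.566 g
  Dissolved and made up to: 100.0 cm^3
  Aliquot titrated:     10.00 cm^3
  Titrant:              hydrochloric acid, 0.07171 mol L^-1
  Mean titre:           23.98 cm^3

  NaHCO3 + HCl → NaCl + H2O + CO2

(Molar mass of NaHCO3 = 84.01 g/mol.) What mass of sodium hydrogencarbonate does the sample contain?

n(HCl) per titration = 0.02398 × 0.07171 = 1.720 × 10^-3 mol
n(NaHCO3) in each aliquot = 1.720 × 10^-3 mol (1:1 ratio)
n(NaHCO3) in the whole flask = 1.720 × 10^-3 × 100.0/10.00 = 0.01720 mol
mass of NaHCO3 = 0.01720 × 84.01 = 1.445 g

1.445 g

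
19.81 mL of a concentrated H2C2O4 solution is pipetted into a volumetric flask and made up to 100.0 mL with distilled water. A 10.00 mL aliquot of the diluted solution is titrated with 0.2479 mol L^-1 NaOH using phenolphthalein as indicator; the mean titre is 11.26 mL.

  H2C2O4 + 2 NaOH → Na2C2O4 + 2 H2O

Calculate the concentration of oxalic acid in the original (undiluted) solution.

n(NaOH) = 0.01126 × 0.2479 = 2.791 × 10^-3 mol
From the 1:2 ratio, n(H2C2O4) in the aliquot = 1/2 × 2.791 × 10^-3 = 1.396 × 10^-3 mol
[H2C2O4]_dilute = 1.396 × 10^-3 / 0.01000 = 0.1396 mol/L
Dilution factor = 100.0 / 19.81 = 5.048
[H2C2O4]_stock = 0.1396 × 5.048 = 0.7045 mol/L

0.7045 mol/L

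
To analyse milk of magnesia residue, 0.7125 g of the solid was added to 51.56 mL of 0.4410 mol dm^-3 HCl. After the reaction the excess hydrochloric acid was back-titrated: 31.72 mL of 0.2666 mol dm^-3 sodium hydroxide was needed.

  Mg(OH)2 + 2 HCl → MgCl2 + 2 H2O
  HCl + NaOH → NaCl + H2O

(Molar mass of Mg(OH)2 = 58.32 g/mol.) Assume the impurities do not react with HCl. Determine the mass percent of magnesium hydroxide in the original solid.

58.45 %

n(HCl) added = 0.05156 × 0.4410 = 0.02274 mol
n(NaOH) used in back-titration = 0.03172 × 0.2666 = 8.457 × 10^-3 mol
n(HCl) left over = 8.457 × 10^-3 mol (1:1 ratio)
n(HCl) consumed by analyte = 0.02274 − 8.457 × 10^-3 = 0.01428 mol
From the 1:2 ratio, n(Mg(OH)2) = 1/2 × 0.01428 = 7.141 × 10^-3 mol
mass of Mg(OH)2 = 7.141 × 10^-3 × 58.32 = 0.4164 g
% Mg(OH)2 = 0.4164 / 0.7125 × 100 = 58.45 %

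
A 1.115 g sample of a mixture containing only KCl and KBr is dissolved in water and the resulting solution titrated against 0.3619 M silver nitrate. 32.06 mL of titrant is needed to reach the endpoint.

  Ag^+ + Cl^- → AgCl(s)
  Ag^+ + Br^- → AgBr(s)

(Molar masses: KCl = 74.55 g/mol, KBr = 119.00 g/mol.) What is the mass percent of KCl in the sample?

n(AgNO3) = 0.03206 × 0.3619 = 0.01160 mol
Let x = n(KCl), y = n(KBr).
Titrant: 1x + 1y = 0.01160;  mass: 74.55x + 119.00y = 1.115
Solving, x = 5.977 × 10^-3 mol, y = 5.625 × 10^-3 mol
mass of KCl = 5.977 × 10^-3 × 74.55 = 0.4456 g
% KCl = 0.4456 / 1.115 × 100 = 39.97 %

39.97 %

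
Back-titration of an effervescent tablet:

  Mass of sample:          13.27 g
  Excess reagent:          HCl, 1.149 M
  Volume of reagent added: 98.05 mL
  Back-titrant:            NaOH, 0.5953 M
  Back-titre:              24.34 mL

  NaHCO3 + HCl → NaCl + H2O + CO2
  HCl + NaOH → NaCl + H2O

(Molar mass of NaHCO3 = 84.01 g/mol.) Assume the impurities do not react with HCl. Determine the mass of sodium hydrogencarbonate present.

n(HCl) added = 0.09805 × 1.149 = 0.1127 mol
n(NaOH) used in back-titration = 0.02434 × 0.5953 = 0.01449 mol
n(HCl) left over = 0.01449 mol (1:1 ratio)
n(HCl) consumed by analyte = 0.1127 − 0.01449 = 0.09817 mol
n(NaHCO3) = 0.09817 mol (1:1 ratio)
mass of NaHCO3 = 0.09817 × 84.01 = 8.247 g

8.247 g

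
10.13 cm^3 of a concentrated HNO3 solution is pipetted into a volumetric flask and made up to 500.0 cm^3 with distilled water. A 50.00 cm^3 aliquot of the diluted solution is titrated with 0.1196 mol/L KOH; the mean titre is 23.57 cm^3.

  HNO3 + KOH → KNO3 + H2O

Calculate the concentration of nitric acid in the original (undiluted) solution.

n(KOH) = 0.02357 × 0.1196 = 2.819 × 10^-3 mol
n(HNO3) in the aliquot = 2.819 × 10^-3 mol (1:1 ratio)
[HNO3]_dilute = 2.819 × 10^-3 / 0.05000 = 0.05638 mol/L
Dilution factor = 500.0 / 10.13 = 49.36
[HNO3]_stock = 0.05638 × 49.36 = 2.783 mol/L

2.783 mol/L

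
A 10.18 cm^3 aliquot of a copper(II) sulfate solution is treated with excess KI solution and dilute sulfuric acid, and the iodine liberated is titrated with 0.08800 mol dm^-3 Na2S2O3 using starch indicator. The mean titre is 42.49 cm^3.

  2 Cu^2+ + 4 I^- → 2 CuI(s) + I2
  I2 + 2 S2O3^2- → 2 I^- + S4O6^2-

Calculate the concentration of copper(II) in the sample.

n(S2O3^2-) = 0.04249 × 0.08800 = 3.739 × 10^-3 mol
n(I2) = n(S2O3^2-)/2 = 1.870 × 10^-3 mol
From the 2:1 ratio, n(Cu2+) in the aliquot = 2/1 × 1.870 × 10^-3 = 3.739 × 10^-3 mol
[Cu2+] = 3.739 × 10^-3 / 0.01018 = 0.3673 mol/L

0.3673 mol/L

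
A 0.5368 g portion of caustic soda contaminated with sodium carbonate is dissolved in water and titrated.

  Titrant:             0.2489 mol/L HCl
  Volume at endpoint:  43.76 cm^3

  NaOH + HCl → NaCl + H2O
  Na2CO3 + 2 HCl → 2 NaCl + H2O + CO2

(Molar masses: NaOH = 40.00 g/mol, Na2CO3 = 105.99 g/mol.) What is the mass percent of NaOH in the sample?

23.17 %

n(HCl) = 0.04376 × 0.2489 = 0.01089 mol
Let x = n(NaOH), y = n(Na2CO3).
Titrant: 1x + 2y = 0.01089;  mass: 40.00x + 105.99y = 0.5368
Solving, x = 3.110 × 10^-3 mol, y = 3.891 × 10^-3 mol
mass of NaOH = 3.110 × 10^-3 × 40.00 = 0.1244 g
% NaOH = 0.1244 / 0.5368 × 100 = 23.17 %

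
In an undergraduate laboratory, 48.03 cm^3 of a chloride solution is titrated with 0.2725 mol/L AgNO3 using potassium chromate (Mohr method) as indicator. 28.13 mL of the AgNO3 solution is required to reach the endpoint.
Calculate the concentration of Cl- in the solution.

0.1596 mol/L

Ag^+ + Cl^- → AgCl(s)
n(AgNO3) = 0.02813 L × 0.2725 mol/L = 7.665 × 10^-3 mol
n(Cl-) = 7.665 × 10^-3 mol (1:1 mole ratio)
[Cl-] = 7.665 × 10^-3 mol / 0.04803 L = 0.1596 mol/L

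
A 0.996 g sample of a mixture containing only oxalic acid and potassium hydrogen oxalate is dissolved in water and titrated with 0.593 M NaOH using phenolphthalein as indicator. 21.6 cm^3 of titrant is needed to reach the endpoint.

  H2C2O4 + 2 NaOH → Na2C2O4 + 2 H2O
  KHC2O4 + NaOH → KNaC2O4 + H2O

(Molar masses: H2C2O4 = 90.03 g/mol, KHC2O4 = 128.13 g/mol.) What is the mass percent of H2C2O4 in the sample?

35.1 %

n(NaOH) = 0.0216 × 0.593 = 0.0128 mol
Let x = n(H2C2O4), y = n(KHC2O4).
Titrant: 2x + 1y = 0.0128;  mass: 90.03x + 128.13y = 0.996
Solving, x = 3.88 × 10^-3 mol, y = 5.05 × 10^-3 mol
mass of H2C2O4 = 3.88 × 10^-3 × 90.03 = 0.349 g
% H2C2O4 = 0.349 / 0.996 × 100 = 35.1 %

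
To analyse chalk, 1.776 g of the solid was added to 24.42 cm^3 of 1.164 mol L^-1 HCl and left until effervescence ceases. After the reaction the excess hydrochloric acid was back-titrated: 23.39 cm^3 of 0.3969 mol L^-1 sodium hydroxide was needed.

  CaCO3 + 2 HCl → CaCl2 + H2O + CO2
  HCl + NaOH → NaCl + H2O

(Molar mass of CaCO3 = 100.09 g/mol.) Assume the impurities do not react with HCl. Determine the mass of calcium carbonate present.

0.9579 g

n(HCl) added = 0.02442 × 1.164 = 0.02842 mol
n(NaOH) used in back-titration = 0.02339 × 0.3969 = 9.283 × 10^-3 mol
n(HCl) left over = 9.283 × 10^-3 mol (1:1 ratio)
n(HCl) consumed by analyte = 0.02842 − 9.283 × 10^-3 = 0.01914 mol
From the 1:2 ratio, n(CaCO3) = 1/2 × 0.01914 = 9.571 × 10^-3 mol
mass of CaCO3 = 9.571 × 10^-3 × 100.09 = 0.9579 g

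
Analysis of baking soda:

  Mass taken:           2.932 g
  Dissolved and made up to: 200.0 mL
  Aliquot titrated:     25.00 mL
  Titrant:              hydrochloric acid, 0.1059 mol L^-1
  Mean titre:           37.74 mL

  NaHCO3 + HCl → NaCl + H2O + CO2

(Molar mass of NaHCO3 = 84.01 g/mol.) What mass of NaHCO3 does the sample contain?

n(HCl) per titration = 0.03774 × 0.1059 = 3.997 × 10^-3 mol
n(NaHCO3) in each aliquot = 3.997 × 10^-3 mol (1:1 ratio)
n(NaHCO3) in the whole flask = 3.997 × 10^-3 × 200.0/25.00 = 0.03197 mol
mass of NaHCO3 = 0.03197 × 84.01 = 2.686 g

2.686 g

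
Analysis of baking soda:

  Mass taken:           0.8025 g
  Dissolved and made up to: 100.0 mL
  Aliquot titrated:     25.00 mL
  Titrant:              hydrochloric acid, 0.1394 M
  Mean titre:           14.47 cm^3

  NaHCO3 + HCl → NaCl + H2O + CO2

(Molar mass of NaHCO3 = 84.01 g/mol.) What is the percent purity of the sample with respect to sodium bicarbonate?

84.47 %

n(HCl) per titration = 0.01447 × 0.1394 = 2.017 × 10^-3 mol
n(NaHCO3) in each aliquot = 2.017 × 10^-3 mol (1:1 ratio)
n(NaHCO3) in the whole flask = 2.017 × 10^-3 × 100.0/25.00 = 8.068 × 10^-3 mol
mass of NaHCO3 = 8.068 × 10^-3 × 84.01 = 0.6778 g
% NaHCO3 = 0.6778 / 0.8025 × 100 = 84.47 %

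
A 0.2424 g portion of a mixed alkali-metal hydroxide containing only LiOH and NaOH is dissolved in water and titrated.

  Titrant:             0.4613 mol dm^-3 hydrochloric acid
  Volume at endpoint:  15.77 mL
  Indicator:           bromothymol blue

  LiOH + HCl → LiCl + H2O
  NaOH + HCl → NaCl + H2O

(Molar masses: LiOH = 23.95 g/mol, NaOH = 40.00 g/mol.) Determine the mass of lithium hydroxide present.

0.07250 g

n(HCl) = 0.01577 × 0.4613 = 7.275 × 10^-3 mol
Let x = n(LiOH), y = n(NaOH).
Titrant: 1x + 1y = 7.275 × 10^-3;  mass: 23.95x + 40.00y = 0.2424
Solving, x = 3.027 × 10^-3 mol, y = 4.247 × 10^-3 mol
mass of LiOH = 3.027 × 10^-3 × 23.95 = 0.07250 g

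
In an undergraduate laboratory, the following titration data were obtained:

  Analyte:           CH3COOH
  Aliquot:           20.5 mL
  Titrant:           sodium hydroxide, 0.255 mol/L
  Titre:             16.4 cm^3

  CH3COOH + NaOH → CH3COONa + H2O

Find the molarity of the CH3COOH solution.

n(NaOH) = 0.0164 L × 0.255 mol/L = 4.18 × 10^-3 mol
n(CH3COOH) = 4.18 × 10^-3 mol (1:1 mole ratio)
[CH3COOH] = 4.18 × 10^-3 mol / 0.0205 L = 0.204 mol/L

0.204 mol/L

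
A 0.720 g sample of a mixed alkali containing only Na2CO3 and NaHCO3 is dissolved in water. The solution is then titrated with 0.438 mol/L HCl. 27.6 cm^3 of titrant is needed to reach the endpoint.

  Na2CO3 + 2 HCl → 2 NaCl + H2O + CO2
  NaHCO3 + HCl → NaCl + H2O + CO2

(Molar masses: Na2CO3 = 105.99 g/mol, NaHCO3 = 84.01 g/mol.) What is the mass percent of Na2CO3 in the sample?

70.1 %

n(HCl) = 0.0276 × 0.438 = 0.0121 mol
Let x = n(Na2CO3), y = n(NaHCO3).
Titrant: 2x + 1y = 0.0121;  mass: 105.99x + 84.01y = 0.720
Solving, x = 4.77 × 10^-3 mol, y = 2.56 × 10^-3 mol
mass of Na2CO3 = 4.77 × 10^-3 × 105.99 = 0.505 g
% Na2CO3 = 0.505 / 0.720 × 100 = 70.1 %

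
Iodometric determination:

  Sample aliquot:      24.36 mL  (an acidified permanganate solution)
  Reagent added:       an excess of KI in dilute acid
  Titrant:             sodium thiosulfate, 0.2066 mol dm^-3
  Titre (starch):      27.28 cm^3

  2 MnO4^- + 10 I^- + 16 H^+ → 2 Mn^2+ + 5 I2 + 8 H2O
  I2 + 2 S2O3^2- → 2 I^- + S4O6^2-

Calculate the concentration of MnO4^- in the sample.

n(S2O3^2-) = 0.02728 × 0.2066 = 5.636 × 10^-3 mol
n(I2) = n(S2O3^2-)/2 = 2.818 × 10^-3 mol
From the 2:5 ratio, n(MnO4^-) in the aliquot = 2/5 × 2.818 × 10^-3 = 1.127 × 10^-3 mol
[MnO4^-] = 1.127 × 10^-3 / 0.02436 = 0.04627 mol/L

0.04627 mol/L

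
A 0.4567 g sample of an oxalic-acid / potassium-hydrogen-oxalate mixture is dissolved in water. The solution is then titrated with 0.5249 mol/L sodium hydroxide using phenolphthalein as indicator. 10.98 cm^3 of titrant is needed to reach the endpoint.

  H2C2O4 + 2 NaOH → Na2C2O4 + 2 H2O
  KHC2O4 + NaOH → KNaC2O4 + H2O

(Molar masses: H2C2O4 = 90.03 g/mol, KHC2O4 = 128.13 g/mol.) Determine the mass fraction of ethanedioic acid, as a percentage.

n(NaOH) = 0.01098 × 0.5249 = 5.763 × 10^-3 mol
Let x = n(H2C2O4), y = n(KHC2O4).
Titrant: 2x + 1y = 5.763 × 10^-3;  mass: 90.03x + 128.13y = 0.4567
Solving, x = 1.695 × 10^-3 mol, y = 2.373 × 10^-3 mol
mass of H2C2O4 = 1.695 × 10^-3 × 90.03 = 0.1526 g
% H2C2O4 = 0.1526 / 0.4567 × 100 = 33.41 %

33.41 %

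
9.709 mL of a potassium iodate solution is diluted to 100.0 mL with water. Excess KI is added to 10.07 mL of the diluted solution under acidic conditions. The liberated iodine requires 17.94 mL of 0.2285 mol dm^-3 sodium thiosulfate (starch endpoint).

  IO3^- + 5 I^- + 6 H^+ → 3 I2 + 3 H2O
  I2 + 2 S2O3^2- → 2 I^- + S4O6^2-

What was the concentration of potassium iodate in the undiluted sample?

n(S2O3^2-) = 0.01794 × 0.2285 = 4.099 × 10^-3 mol
n(I2) = n(S2O3^2-)/2 = 2.050 × 10^-3 mol
From the 1:3 ratio, n(IO3^-) in the aliquot = 1/3 × 2.050 × 10^-3 = 6.832 × 10^-4 mol
[IO3^-]_dilute = 6.832 × 10^-4 / 0.01007 = 0.06785 mol/L
[IO3^-]_original = 0.06785 × 100.0/9.709 = 0.6988 mol/L

0.6988 mol/L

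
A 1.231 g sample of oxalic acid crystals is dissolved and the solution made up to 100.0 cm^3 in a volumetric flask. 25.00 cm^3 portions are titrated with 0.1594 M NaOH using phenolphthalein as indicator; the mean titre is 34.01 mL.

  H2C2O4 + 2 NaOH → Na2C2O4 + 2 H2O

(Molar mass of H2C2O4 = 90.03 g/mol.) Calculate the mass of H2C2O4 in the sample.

n(NaOH) per titration = 0.03401 × 0.1594 = 5.421 × 10^-3 mol
From the 1:2 ratio, n(H2C2O4) in each aliquot = 1/2 × 5.421 × 10^-3 = 2.711 × 10^-3 mol
n(H2C2O4) in the whole flask = 2.711 × 10^-3 × 100.0/25.00 = 0.01084 mol
mass of H2C2O4 = 0.01084 × 90.03 = 0.9761 g

0.9761 g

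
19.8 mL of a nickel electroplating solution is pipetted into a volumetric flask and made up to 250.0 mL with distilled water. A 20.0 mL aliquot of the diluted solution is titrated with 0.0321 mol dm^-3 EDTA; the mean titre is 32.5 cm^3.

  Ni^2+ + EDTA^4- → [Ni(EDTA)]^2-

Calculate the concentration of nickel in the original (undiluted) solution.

0.659 mol/L

n(EDTA) = 0.0325 × 0.0321 = 1.04 × 10^-3 mol
n(Ni2+) in the aliquot = 1.04 × 10^-3 mol (1:1 ratio)
[Ni2+]_dilute = 1.04 × 10^-3 / 0.0200 = 0.0522 mol/L
Dilution factor = 250.0 / 19.8 = 12.63
[Ni2+]_stock = 0.0522 × 12.63 = 0.659 mol/L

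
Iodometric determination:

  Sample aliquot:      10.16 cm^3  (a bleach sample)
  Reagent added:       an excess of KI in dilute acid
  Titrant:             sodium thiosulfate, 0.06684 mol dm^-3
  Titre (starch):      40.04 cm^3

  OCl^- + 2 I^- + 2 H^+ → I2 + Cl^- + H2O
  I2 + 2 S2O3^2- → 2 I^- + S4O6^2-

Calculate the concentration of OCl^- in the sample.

n(S2O3^2-) = 0.04004 × 0.06684 = 2.676 × 10^-3 mol
n(I2) = n(S2O3^2-)/2 = 1.338 × 10^-3 mol
n(OCl^-) in the aliquot = 1.338 × 10^-3 mol (1:1 ratio)
[OCl^-] = 1.338 × 10^-3 / 0.01016 = 0.1317 mol/L

0.1317 mol/L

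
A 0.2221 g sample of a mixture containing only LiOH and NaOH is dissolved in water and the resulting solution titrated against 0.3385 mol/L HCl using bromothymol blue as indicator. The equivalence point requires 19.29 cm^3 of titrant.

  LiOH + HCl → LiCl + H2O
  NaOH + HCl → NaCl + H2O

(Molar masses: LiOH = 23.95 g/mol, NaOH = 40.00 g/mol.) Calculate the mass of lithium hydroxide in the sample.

0.05833 g

n(HCl) = 0.01929 × 0.3385 = 6.530 × 10^-3 mol
Let x = n(LiOH), y = n(NaOH).
Titrant: 1x + 1y = 6.530 × 10^-3;  mass: 23.95x + 40.00y = 0.2221
Solving, x = 2.435 × 10^-3 mol, y = 4.094 × 10^-3 mol
mass of LiOH = 2.435 × 10^-3 × 23.95 = 0.05833 g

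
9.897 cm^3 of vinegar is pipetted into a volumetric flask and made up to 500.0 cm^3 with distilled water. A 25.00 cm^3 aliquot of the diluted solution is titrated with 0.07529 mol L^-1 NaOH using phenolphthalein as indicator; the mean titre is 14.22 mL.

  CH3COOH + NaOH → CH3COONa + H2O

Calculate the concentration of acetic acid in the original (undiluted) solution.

2.164 mol/L

n(NaOH) = 0.01422 × 0.07529 = 1.071 × 10^-3 mol
n(CH3COOH) in the aliquot = 1.071 × 10^-3 mol (1:1 ratio)
[CH3COOH]_dilute = 1.071 × 10^-3 / 0.02500 = 0.04282 mol/L
Dilution factor = 500.0 / 9.897 = 50.52
[CH3COOH]_stock = 0.04282 × 50.52 = 2.164 mol/L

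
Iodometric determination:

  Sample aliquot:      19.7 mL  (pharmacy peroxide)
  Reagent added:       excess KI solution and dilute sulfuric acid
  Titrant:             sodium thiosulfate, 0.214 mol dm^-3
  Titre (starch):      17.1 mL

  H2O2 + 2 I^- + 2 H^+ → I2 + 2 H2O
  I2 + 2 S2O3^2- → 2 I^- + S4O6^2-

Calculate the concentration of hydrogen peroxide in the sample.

0.0929 mol/L

n(S2O3^2-) = 0.0171 × 0.214 = 3.66 × 10^-3 mol
n(I2) = n(S2O3^2-)/2 = 1.83 × 10^-3 mol
n(H2O2) in the aliquot = 1.83 × 10^-3 mol (1:1 ratio)
[H2O2] = 1.83 × 10^-3 / 0.0197 = 0.0929 mol/L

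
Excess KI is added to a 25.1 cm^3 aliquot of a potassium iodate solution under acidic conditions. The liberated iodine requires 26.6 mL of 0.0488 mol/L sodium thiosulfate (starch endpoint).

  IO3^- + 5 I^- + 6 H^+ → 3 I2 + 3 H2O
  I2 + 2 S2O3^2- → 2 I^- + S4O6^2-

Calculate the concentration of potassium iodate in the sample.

0.00862 mol/L

n(S2O3^2-) = 0.0266 × 0.0488 = 1.30 × 10^-3 mol
n(I2) = n(S2O3^2-)/2 = 6.49 × 10^-4 mol
From the 1:3 ratio, n(IO3^-) in the aliquot = 1/3 × 6.49 × 10^-4 = 2.16 × 10^-4 mol
[IO3^-] = 2.16 × 10^-4 / 0.0251 = 0.00862 mol/L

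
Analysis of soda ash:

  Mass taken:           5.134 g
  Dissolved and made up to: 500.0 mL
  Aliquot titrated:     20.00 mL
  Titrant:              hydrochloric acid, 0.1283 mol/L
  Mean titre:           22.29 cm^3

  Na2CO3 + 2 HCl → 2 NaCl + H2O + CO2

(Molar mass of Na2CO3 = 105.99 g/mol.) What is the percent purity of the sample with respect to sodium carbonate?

73.80 %

n(HCl) per titration = 0.02229 × 0.1283 = 2.860 × 10^-3 mol
From the 1:2 ratio, n(Na2CO3) in each aliquot = 1/2 × 2.860 × 10^-3 = 1.430 × 10^-3 mol
n(Na2CO3) in the whole flask = 1.430 × 10^-3 × 500.0/20.00 = 0.03575 mol
mass of Na2CO3 = 0.03575 × 105.99 = 3.789 g
% Na2CO3 = 3.789 / 5.134 × 100 = 73.80 %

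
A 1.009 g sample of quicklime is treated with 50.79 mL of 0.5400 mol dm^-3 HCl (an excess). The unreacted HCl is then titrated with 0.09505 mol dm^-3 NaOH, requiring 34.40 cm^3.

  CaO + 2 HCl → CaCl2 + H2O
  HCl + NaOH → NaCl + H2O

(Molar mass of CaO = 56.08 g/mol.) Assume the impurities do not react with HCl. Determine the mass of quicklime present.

n(HCl) added = 0.05079 × 0.5400 = 0.02743 mol
n(NaOH) used in back-titration = 0.03440 × 0.09505 = 3.270 × 10^-3 mol
n(HCl) left over = 3.270 × 10^-3 mol (1:1 ratio)
n(HCl) consumed by analyte = 0.02743 − 3.270 × 10^-3 = 0.02416 mol
From the 1:2 ratio, n(CaO) = 1/2 × 0.02416 = 0.01208 mol
mass of CaO = 0.01208 × 56.08 = 0.6774 g

0.6774 g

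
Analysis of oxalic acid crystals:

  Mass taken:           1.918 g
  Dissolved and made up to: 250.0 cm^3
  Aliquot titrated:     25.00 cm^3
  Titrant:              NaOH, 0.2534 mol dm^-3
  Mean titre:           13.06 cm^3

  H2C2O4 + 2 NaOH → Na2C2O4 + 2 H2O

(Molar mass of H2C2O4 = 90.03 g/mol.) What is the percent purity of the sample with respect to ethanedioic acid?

n(NaOH) per titration = 0.01306 × 0.2534 = 3.309 × 10^-3 mol
From the 1:2 ratio, n(H2C2O4) in each aliquot = 1/2 × 3.309 × 10^-3 = 1.655 × 10^-3 mol
n(H2C2O4) in the whole flask = 1.655 × 10^-3 × 250.0/25.00 = 0.01655 mol
mass of H2C2O4 = 0.01655 × 90.03 = 1.490 g
% H2C2O4 = 1.490 / 1.918 × 100 = 77.67 %

77.67 %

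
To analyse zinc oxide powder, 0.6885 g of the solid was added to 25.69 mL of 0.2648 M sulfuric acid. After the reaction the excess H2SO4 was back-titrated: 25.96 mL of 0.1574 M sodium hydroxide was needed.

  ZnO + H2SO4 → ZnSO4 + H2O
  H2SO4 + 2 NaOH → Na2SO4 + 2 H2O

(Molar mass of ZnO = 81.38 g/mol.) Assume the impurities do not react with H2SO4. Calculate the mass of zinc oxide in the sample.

n(H2SO4) added = 0.02569 × 0.2648 = 6.803 × 10^-3 mol
n(NaOH) used in back-titration = 0.02596 × 0.1574 = 4.086 × 10^-3 mol
From the 1:2 ratio, n(H2SO4) left over = 1/2 × 4.086 × 10^-3 = 2.043 × 10^-3 mol
n(H2SO4) consumed by analyte = 6.803 × 10^-3 − 2.043 × 10^-3 = 4.760 × 10^-3 mol
n(ZnO) = 4.760 × 10^-3 mol (1:1 ratio)
mass of ZnO = 4.760 × 10^-3 × 81.38 = 0.3873 g

0.3873 g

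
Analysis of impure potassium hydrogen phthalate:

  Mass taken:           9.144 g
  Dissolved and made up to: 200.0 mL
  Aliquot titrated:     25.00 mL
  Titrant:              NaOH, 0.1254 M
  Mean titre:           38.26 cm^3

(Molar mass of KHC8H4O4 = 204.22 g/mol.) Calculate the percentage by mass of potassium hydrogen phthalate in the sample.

85.72 %

KHC8H4O4 + NaOH → KNaC8H4O4 + H2O
n(NaOH) per titration = 0.03826 × 0.1254 = 4.798 × 10^-3 mol
n(KHC8H4O4) in each aliquot = 4.798 × 10^-3 mol (1:1 ratio)
n(KHC8H4O4) in the whole flask = 4.798 × 10^-3 × 200.0/25.00 = 0.03838 mol
mass of KHC8H4O4 = 0.03838 × 204.22 = 7.838 g
% KHC8H4O4 = 7.838 / 9.144 × 100 = 85.72 %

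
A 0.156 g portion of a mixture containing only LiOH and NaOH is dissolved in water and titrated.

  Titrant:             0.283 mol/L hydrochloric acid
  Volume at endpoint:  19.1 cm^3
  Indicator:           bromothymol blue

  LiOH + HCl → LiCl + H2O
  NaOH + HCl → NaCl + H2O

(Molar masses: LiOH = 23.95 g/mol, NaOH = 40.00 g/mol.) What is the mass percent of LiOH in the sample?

57.6 %

n(HCl) = 0.0191 × 0.283 = 5.41 × 10^-3 mol
Let x = n(LiOH), y = n(NaOH).
Titrant: 1x + 1y = 5.41 × 10^-3;  mass: 23.95x + 40.00y = 0.156
Solving, x = 3.75 × 10^-3 mol, y = 1.65 × 10^-3 mol
mass of LiOH = 3.75 × 10^-3 × 23.95 = 0.0898 g
% LiOH = 0.0898 / 0.156 × 100 = 57.6 %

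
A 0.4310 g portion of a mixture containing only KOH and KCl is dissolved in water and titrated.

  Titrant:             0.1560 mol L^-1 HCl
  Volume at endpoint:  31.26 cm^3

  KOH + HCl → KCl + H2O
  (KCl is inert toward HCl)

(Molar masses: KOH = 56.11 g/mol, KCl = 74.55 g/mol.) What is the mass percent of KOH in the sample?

n(HCl) = 0.03126 × 0.1560 = 4.877 × 10^-3 mol
Let x = n(KOH), y = n(KCl).
Titrant: 1x = 4.877 × 10^-3;  mass: 56.11x + 74.55y = 0.4310
Solving, x = 4.877 × 10^-3 mol, y = 2.111 × 10^-3 mol
mass of KOH = 4.877 × 10^-3 × 56.11 = 0.2736 g
% KOH = 0.2736 / 0.4310 × 100 = 63.49 %

63.49 %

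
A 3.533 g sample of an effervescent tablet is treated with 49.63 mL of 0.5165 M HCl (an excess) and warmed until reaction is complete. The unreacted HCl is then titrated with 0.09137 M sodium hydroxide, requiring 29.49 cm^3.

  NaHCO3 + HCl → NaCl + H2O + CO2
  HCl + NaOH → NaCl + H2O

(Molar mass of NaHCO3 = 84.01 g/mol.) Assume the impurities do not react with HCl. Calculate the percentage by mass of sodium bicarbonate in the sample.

n(HCl) added = 0.04963 × 0.5165 = 0.02563 mol
n(NaOH) used in back-titration = 0.02949 × 0.09137 = 2.695 × 10^-3 mol
n(HCl) left over = 2.695 × 10^-3 mol (1:1 ratio)
n(HCl) consumed by analyte = 0.02563 − 2.695 × 10^-3 = 0.02294 mol
n(NaHCO3) = 0.02294 mol (1:1 ratio)
mass of NaHCO3 = 0.02294 × 84.01 = 1.927 g
% NaHCO3 = 1.927 / 3.533 × 100 = 54.55 %

54.55 %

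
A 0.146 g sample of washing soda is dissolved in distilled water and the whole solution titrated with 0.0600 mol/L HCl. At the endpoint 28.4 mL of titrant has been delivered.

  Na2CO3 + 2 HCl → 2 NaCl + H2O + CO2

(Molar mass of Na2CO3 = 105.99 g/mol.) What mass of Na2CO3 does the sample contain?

0.0903 g

n(HCl) = 0.0284 L × 0.0600 mol/L = 1.70 × 10^-3 mol
From the 1:2 ratio, n(Na2CO3) = 1/2 × 1.70 × 10^-3 = 8.52 × 10^-4 mol
mass of Na2CO3 = 8.52 × 10^-4 × 105.99 g/mol = 0.0903 g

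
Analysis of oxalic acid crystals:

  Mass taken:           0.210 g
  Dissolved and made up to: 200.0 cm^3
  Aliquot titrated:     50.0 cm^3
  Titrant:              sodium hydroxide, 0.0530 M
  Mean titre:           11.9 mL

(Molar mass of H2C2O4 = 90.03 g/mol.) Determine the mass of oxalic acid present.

0.114 g

H2C2O4 + 2 NaOH → Na2C2O4 + 2 H2O
n(NaOH) per titration = 0.0119 × 0.0530 = 6.31 × 10^-4 mol
From the 1:2 ratio, n(H2C2O4) in each aliquot = 1/2 × 6.31 × 10^-4 = 3.15 × 10^-4 mol
n(H2C2O4) in the whole flask = 3.15 × 10^-4 × 200.0/50.0 = 1.26 × 10^-3 mol
mass of H2C2O4 = 1.26 × 10^-3 × 90.03 = 0.114 g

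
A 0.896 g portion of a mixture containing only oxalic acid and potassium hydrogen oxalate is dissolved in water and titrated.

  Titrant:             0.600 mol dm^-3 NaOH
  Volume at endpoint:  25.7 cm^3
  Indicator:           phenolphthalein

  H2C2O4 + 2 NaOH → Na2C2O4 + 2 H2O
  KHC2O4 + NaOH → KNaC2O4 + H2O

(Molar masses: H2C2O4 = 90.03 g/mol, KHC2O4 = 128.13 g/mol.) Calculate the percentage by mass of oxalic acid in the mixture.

65.3 %

n(NaOH) = 0.0257 × 0.600 = 0.0154 mol
Let x = n(H2C2O4), y = n(KHC2O4).
Titrant: 2x + 1y = 0.0154;  mass: 90.03x + 128.13y = 0.896
Solving, x = 6.50 × 10^-3 mol, y = 2.43 × 10^-3 mol
mass of H2C2O4 = 6.50 × 10^-3 × 90.03 = 0.585 g
% H2C2O4 = 0.585 / 0.896 × 100 = 65.3 %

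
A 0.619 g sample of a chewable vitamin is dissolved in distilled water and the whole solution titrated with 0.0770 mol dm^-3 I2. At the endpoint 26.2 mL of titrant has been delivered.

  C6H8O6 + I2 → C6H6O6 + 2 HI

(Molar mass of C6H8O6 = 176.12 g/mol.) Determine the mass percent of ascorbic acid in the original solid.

n(I2) = 0.0262 L × 0.0770 mol/L = 2.02 × 10^-3 mol
n(C6H8O6) = 2.02 × 10^-3 mol (1:1 ratio)
mass of C6H8O6 = 2.02 × 10^-3 × 176.12 g/mol = 0.355 g
% C6H8O6 = 0.355 / 0.619 × 100 = 57.4 %

57.4 %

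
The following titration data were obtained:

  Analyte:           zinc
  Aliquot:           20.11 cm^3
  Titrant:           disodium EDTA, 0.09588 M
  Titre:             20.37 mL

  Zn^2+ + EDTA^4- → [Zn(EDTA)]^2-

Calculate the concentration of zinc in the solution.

n(EDTA) = 0.02037 L × 0.09588 mol/L = 1.953 × 10^-3 mol
n(Zn2+) = 1.953 × 10^-3 mol (1:1 mole ratio)
[Zn2+] = 1.953 × 10^-3 mol / 0.02011 L = 0.09712 mol/L

0.09712 M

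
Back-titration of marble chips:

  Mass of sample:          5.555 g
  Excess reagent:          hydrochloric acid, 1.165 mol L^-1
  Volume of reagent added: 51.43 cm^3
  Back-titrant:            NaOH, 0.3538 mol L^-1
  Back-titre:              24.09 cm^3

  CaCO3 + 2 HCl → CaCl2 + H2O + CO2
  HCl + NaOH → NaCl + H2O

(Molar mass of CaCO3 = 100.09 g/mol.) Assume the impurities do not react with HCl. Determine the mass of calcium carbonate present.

2.572 g

n(HCl) added = 0.05143 × 1.165 = 0.05992 mol
n(NaOH) used in back-titration = 0.02409 × 0.3538 = 8.523 × 10^-3 mol
n(HCl) left over = 8.523 × 10^-3 mol (1:1 ratio)
n(HCl) consumed by analyte = 0.05992 − 8.523 × 10^-3 = 0.05139 mol
From the 1:2 ratio, n(CaCO3) = 1/2 × 0.05139 = 0.02570 mol
mass of CaCO3 = 0.02570 × 100.09 = 2.572 g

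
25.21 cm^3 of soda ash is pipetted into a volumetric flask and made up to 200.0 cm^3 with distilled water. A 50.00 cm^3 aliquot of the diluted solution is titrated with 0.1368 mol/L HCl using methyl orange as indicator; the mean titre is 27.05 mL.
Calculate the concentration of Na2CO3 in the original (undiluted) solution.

Na2CO3 + 2 HCl → 2 NaCl + H2O + CO2
n(HCl) = 0.02705 × 0.1368 = 3.700 × 10^-3 mol
From the 1:2 ratio, n(Na2CO3) in the aliquot = 1/2 × 3.700 × 10^-3 = 1.850 × 10^-3 mol
[Na2CO3]_dilute = 1.850 × 10^-3 / 0.05000 = 0.03700 mol/L
Dilution factor = 200.0 / 25.21 = 7.933
[Na2CO3]_stock = 0.03700 × 7.933 = 0.2936 mol/L

0.2936 mol/L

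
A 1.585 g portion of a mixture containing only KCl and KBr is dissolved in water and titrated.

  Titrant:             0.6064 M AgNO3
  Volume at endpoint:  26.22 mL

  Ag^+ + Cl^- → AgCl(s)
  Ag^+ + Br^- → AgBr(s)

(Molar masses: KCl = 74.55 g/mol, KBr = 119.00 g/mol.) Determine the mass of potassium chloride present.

n(AgNO3) = 0.02622 × 0.6064 = 0.01590 mol
Let x = n(KCl), y = n(KBr).
Titrant: 1x + 1y = 0.01590;  mass: 74.55x + 119.00y = 1.585
Solving, x = 6.908 × 10^-3 mol, y = 8.991 × 10^-3 mol
mass of KCl = 6.908 × 10^-3 × 74.55 = 0.5150 g

0.5150 g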